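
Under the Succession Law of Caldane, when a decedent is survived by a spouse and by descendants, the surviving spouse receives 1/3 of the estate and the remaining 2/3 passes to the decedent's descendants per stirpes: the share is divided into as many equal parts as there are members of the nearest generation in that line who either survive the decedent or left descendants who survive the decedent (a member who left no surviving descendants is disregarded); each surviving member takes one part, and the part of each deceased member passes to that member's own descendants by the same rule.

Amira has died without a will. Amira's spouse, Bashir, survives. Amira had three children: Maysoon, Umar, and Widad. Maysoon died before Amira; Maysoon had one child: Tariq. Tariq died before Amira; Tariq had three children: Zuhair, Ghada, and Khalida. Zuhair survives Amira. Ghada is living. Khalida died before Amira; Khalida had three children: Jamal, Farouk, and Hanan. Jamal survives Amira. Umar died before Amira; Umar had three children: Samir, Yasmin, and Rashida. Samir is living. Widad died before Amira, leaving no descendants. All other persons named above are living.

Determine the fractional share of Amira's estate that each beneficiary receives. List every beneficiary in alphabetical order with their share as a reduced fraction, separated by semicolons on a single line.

Bashir 1/3; Farouk 1/27; Ghada 1/9; Hanan 1/27; Jamal 1/27; Rashida 1/9; Samir 1/9; Yasmin 1/9; Zuhair 1/9

Bashir, as surviving spouse, takes 1/3.
The remaining 2/3 passes to Amira's descendants per stirpes.
Widad left no surviving issue, so that branch lapses and is disregarded.
The 2/3 is divided into 2 equal shares of 1/3 among Maysoon, Umar.
Maysoon predeceased; the 1/3 allotted to Maysoon's branch passes to Maysoon's issue by representation.
Tariq's line is the sole branch at this level, so the full 1/3 passes to Tariq's issue by representation.
The 1/3 is divided into 3 equal shares of 1/9 among Zuhair, Ghada, Khalida.
Zuhair is living and takes 1/9.
Ghada is living and takes 1/9.
Khalida predeceased; the 1/9 allotted to Khalida's branch passes to Khalida's issue by representation.
The 1/9 is divided into 3 equal shares of 1/27 among Jamal, Farouk, Hanan.
Jamal is living and takes 1/27.
Farouk is living and takes 1/27.
Hanan is living and takes 1/27.
Umar predeceased; the 1/3 allotted to Umar's branch passes to Umar's issue by representation.
The 1/3 is divided into 3 equal shares of 1/9 among Samir, Yasmin, Rashida.
Samir is living and takes 1/9.
Yasmin is living and takes 1/9.
Rashida is living and takes 1/9.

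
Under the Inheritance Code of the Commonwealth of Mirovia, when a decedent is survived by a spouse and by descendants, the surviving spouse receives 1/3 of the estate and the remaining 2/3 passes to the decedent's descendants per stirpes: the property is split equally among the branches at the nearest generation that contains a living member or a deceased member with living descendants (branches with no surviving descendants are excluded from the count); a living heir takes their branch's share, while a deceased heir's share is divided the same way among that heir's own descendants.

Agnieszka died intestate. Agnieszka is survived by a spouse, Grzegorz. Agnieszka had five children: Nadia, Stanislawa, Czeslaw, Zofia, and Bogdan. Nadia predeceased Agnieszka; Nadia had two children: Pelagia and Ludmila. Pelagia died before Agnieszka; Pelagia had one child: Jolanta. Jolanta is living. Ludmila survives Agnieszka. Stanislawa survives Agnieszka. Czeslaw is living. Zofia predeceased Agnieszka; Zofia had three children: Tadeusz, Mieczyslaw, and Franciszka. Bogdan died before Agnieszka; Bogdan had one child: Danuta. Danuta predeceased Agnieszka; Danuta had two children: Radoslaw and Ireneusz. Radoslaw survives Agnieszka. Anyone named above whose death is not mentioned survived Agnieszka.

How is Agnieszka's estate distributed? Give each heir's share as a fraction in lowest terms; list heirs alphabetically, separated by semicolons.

Czeslaw 2/15; Franciszka 2/45; Grzegorz 1/3; Ireneusz 1/15; Jolanta 1/15; Ludmila 1/15; Mieczyslaw 2/45; Radoslaw 1/15; Stanislawa 2/15; Tadeusz 2/45

Grzegorz, as surviving spouse, takes 1/3.
The remaining 2/3 passes to Agnieszka's descendants per stirpes.
The 2/3 is divided into 5 equal shares of 2/15 among Nadia, Stanislawa, Czeslaw, Zofia, Bogdan.
Nadia predeceased; the 2/15 allotted to Nadia's branch passes to Nadia's issue by representation.
The 2/15 is divided into 2 equal shares of 1/15 among Pelagia, Ludmila.
Pelagia predeceased; the 1/15 allotted to Pelagia's branch passes to Pelagia's issue by representation.
Jolanta is the sole taker at this level and receives the full 1/15.
Ludmila is living and takes 1/15.
Stanislawa is living and takes 2/15.
Czeslaw is living and takes 2/15.
Zofia predeceased; the 2/15 allotted to Zofia's branch passes to Zofia's issue by representation.
The 2/15 is divided into 3 equal shares of 2/45 among Tadeusz, Mieczyslaw, Franciszka.
Tadeusz is living and takes 2/45.
Mieczyslaw is living and takes 2/45.
Franciszka is living and takes 2/45.
Bogdan predeceased; the 2/15 allotted to Bogdan's branch passes to Bogdan's issue by representation.
Danuta's line is the sole branch at this level, so the full 2/15 passes to Danuta's issue by representation.
The 2/15 is divided into 2 equal shares of 1/15 among Radoslaw, Ireneusz.
Radoslaw is living and takes 1/15.
Ireneusz is living and takes 1/15.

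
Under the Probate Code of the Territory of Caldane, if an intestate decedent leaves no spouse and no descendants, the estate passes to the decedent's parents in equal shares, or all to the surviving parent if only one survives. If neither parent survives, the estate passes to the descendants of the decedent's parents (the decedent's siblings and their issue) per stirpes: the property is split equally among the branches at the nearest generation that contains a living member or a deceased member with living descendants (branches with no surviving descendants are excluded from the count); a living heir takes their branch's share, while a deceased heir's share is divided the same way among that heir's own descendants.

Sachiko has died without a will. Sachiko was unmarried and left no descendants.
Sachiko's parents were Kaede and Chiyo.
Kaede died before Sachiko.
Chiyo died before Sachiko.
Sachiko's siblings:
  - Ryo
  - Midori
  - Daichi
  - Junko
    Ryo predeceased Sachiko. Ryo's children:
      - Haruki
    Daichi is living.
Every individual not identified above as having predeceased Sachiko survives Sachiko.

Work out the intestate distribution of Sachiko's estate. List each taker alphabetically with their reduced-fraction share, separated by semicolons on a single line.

Daichi 1/4; Haruki 1/4; Junko 1/4; Midori 1/4

Neither parent survives and there are no descendants, so the estate passes to Sachiko's siblings and their issue per stirpes.
The estate is divided into 4 equal shares of 1/4 among Ryo, Midori, Daichi, Junko.
Ryo predeceased; the 1/4 allotted to Ryo's branch passes to Ryo's issue by representation.
Haruki is the sole taker at this level and receives the full 1/4.
Midori is living and takes 1/4.
Daichi is living and takes 1/4.
Junko is living and takes 1/4.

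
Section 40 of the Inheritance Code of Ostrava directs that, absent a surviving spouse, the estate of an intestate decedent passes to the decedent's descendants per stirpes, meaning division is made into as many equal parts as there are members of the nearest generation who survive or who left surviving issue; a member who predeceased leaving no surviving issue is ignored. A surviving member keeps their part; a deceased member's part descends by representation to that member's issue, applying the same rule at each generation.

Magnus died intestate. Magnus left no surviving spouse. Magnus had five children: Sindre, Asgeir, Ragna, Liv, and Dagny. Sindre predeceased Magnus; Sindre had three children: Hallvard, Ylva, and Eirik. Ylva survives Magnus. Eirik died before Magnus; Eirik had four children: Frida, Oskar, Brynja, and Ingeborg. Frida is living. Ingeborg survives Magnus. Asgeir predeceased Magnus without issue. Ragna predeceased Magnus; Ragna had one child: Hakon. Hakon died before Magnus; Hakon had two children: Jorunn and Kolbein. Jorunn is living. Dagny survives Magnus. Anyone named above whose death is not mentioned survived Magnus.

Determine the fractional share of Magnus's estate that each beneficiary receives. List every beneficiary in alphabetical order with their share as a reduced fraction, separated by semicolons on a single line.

There is no surviving spouse, so the entire estate passes to Magnus's descendants per stirpes.
Asgeir left no surviving issue, so that branch lapses and is disregarded.
The estate is divided into 4 equal shares of 1/4 among Sindre, Ragna, Liv, Dagny.
Sindre predeceased; the 1/4 allotted to Sindre's branch passes to Sindre's issue by representation.
The 1/4 is divided into 3 equal shares of 1/12 among Hallvard, Ylva, Eirik.
Hallvard is living and takes 1/12.
Ylva is living and takes 1/12.
Eirik predeceased; the 1/12 allotted to Eirik's branch passes to Eirik's issue by representation.
The 1/12 is divided into 4 equal shares of 1/48 among Frida, Oskar, Brynja, Ingeborg.
Frida is living and takes 1/48.
Oskar is living and takes 1/48.
Brynja is living and takes 1/48.
Ingeborg is living and takes 1/48.
Ragna predeceased; the 1/4 allotted to Ragna's branch passes to Ragna's issue by representation.
Hakon's line is the sole branch at this level, so the full 1/4 passes to Hakon's issue by representation.
The 1/4 is divided into 2 equal shares of 1/8 among Jorunn, Kolbein.
Jorunn is living and takes 1/8.
Kolbein is living and takes 1/8.
Liv is living and takes 1/4.
Dagny is living and takes 1/4.

Brynja 1/48; Dagny 1/4; Frida 1/48; Hallvard 1/12; Ingeborg 1/48; Jorunn 1/8; Kolbein 1/8; Liv 1/4; Oskar 1/48; Ylva 1/12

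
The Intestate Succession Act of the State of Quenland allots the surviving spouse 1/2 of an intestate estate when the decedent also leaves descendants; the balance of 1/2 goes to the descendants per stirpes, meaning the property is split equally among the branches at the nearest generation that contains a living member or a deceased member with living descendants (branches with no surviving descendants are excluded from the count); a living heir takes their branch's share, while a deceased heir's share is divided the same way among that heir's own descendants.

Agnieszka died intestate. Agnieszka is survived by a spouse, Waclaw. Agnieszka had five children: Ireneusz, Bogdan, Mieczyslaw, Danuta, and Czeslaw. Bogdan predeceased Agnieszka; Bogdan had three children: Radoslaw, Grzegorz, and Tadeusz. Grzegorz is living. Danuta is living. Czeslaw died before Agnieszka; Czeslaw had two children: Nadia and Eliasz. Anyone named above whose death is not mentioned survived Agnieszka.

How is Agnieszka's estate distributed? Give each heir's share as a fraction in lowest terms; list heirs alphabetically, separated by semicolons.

Waclaw, as surviving spouse, takes 1/2.
The remaining 1/2 passes to Agnieszka's descendants per stirpes.
The 1/2 is divided into 5 equal shares of 1/10 among Ireneusz, Bogdan, Mieczyslaw, Danuta, Czeslaw.
Ireneusz is living and takes 1/10.
Bogdan predeceased; the 1/10 allotted to Bogdan's branch passes to Bogdan's issue by representation.
The 1/10 is divided into 3 equal shares of 1/30 among Radoslaw, Grzegorz, Tadeusz.
Radoslaw is living and takes 1/30.
Grzegorz is living and takes 1/30.
Tadeusz is living and takes 1/30.
Mieczyslaw is living and takes 1/10.
Danuta is living and takes 1/10.
Czeslaw predeceased; the 1/10 allotted to Czeslaw's branch passes to Czeslaw's issue by representation.
The 1/10 is divided into 2 equal shares of 1/20 among Nadia, Eliasz.
Nadia is living and takes 1/20.
Eliasz is living and takes 1/20.

Danuta 1/10; Eliasz 1/20; Grzegorz 1/30; Ireneusz 1/10; Mieczyslaw 1/10; Nadia 1/20; Radoslaw 1/30; Tadeusz 1/30; Waclaw 1/2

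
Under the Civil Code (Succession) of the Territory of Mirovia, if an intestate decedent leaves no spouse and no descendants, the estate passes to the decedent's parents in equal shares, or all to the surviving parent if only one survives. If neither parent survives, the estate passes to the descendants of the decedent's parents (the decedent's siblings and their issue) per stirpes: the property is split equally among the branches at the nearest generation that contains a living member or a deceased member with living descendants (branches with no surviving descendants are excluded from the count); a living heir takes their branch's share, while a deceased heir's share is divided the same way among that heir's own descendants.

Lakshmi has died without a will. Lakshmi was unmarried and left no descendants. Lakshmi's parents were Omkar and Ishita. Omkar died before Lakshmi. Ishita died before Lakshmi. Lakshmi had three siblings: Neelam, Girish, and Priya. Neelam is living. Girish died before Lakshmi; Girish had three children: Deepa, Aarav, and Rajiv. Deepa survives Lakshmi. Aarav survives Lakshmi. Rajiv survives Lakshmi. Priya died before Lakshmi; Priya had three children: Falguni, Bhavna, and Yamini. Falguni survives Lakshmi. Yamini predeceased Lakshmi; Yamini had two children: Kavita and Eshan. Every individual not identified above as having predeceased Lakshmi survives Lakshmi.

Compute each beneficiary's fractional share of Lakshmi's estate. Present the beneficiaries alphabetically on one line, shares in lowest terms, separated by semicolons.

Aarav 1/9; Bhavna 1/9; Deepa 1/9; Eshan 1/18; Falguni 1/9; Kavita 1/18; Neelam 1/3; Rajiv 1/9

Neither parent survives and there are no descendants, so the estate passes to Lakshmi's siblings and their issue per stirpes.
The estate is divided into 3 equal shares of 1/3 among Neelam, Girish, Priya.
Neelam is living and takes 1/3.
Girish predeceased; the 1/3 allotted to Girish's branch passes to Girish's issue by representation.
The 1/3 is divided into 3 equal shares of 1/9 among Deepa, Aarav, Rajiv.
Deepa is living and takes 1/9.
Aarav is living and takes 1/9.
Rajiv is living and takes 1/9.
Priya predeceased; the 1/3 allotted to Priya's branch passes to Priya's issue by representation.
The 1/3 is divided into 3 equal shares of 1/9 among Falguni, Bhavna, Yamini.
Falguni is living and takes 1/9.
Bhavna is living and takes 1/9.
Yamini predeceased; the 1/9 allotted to Yamini's branch passes to Yamini's issue by representation.
The 1/9 is divided into 2 equal shares of 1/18 among Kavita, Eshan.
Kavita is living and takes 1/18.
Eshan is living and takes 1/18.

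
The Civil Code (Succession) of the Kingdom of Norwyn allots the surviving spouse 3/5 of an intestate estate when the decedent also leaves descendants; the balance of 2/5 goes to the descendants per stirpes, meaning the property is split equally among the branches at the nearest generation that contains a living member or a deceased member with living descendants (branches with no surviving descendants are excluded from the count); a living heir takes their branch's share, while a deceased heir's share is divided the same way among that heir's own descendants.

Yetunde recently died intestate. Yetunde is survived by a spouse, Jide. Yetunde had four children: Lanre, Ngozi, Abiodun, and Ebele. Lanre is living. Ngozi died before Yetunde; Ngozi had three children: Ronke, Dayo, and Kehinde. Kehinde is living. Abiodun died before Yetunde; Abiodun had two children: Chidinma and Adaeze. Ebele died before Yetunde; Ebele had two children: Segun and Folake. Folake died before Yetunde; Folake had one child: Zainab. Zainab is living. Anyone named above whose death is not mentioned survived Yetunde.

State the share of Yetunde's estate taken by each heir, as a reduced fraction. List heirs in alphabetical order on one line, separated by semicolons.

Adaeze 1/20; Chidinma 1/20; Dayo 1/30; Jide 3/5; Kehinde 1/30; Lanre 1/10; Ronke 1/30; Segun 1/20; Zainab 1/20

Jide, as surviving spouse, takes 3/5.
The remaining 2/5 passes to Yetunde's descendants per stirpes.
The 2/5 is divided into 4 equal shares of 1/10 among Lanre, Ngozi, Abiodun, Ebele.
Lanre is living and takes 1/10.
Ngozi predeceased; the 1/10 allotted to Ngozi's branch passes to Ngozi's issue by representation.
The 1/10 is divided into 3 equal shares of 1/30 among Ronke, Dayo, Kehinde.
Ronke is living and takes 1/30.
Dayo is living and takes 1/30.
Kehinde is living and takes 1/30.
Abiodun predeceased; the 1/10 allotted to Abiodun's branch passes to Abiodun's issue by representation.
The 1/10 is divided into 2 equal shares of 1/20 among Chidinma, Adaeze.
Chidinma is living and takes 1/20.
Adaeze is living and takes 1/20.
Ebele predeceased; the 1/10 allotted to Ebele's branch passes to Ebele's issue by representation.
The 1/10 is divided into 2 equal shares of 1/20 among Segun, Folake.
Segun is living and takes 1/20.
Folake predeceased; the 1/20 allotted to Folake's branch passes to Folake's issue by representation.
Zainab is the sole taker at this level and receives the full 1/20.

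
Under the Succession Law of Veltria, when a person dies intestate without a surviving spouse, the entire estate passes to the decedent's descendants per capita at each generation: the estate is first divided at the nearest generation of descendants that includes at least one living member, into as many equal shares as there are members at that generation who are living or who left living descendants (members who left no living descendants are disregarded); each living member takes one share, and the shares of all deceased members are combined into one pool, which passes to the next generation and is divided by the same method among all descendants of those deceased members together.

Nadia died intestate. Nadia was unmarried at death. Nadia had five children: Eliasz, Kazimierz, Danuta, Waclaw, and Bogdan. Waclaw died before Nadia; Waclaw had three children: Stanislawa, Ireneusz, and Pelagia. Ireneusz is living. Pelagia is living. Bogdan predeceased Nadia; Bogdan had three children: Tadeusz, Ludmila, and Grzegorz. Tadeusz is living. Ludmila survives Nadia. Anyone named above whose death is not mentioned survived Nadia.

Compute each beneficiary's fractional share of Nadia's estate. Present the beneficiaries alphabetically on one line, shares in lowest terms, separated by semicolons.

There is no surviving spouse, so the entire estate passes to Nadia's descendants per capita at each generation.
At generation 1 (Eliasz, Kazimierz, Danuta, Waclaw, Bogdan) there are 5 shares of (1)/5 = 1/5 each.
Living: Eliasz, Kazimierz, and Danuta — each takes 1/5.
Deceased: Waclaw and Bogdan. Their combined 2/5 is pooled and carried to generation 2.
At generation 2 (Stanislawa, Ireneusz, Pelagia, Tadeusz, Ludmila, Grzegorz) there are 6 shares of (2/5)/6 = 1/15 each.
Living: Stanislawa, Ireneusz, Pelagia, Tadeusz, Ludmila, and Grzegorz — each takes 1/15.

Danuta 1/5; Eliasz 1/5; Grzegorz 1/15; Ireneusz 1/15; Kazimierz 1/5; Ludmila 1/15; Pelagia 1/15; Stanislawa 1/15; Tadeusz 1/15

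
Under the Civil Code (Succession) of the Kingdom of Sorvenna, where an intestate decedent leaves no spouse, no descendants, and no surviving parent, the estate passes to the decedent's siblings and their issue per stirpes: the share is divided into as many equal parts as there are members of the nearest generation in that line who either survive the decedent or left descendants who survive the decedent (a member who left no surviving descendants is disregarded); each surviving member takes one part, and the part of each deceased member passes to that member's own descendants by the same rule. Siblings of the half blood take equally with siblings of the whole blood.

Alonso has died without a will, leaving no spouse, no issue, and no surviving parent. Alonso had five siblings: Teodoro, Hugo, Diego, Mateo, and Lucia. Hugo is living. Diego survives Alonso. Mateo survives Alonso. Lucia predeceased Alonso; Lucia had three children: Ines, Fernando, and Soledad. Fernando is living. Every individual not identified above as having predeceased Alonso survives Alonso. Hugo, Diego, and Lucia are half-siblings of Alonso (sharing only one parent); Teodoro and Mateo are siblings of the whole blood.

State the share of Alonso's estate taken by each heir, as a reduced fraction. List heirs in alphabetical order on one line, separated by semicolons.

Diego 1/5; Fernando 1/15; Hugo 1/5; Ines 1/15; Mateo 1/5; Soledad 1/15; Teodoro 1/5

No spouse, descendants, or parent survives, so the estate passes to Alonso's siblings per stirpes.
Half-blood and whole-blood siblings take equally under the stated rule.
The estate is divided into 5 equal shares of 1/5 among Teodoro, Hugo, Diego, Mateo, Lucia.
Teodoro is living and takes 1/5.
Hugo is living and takes 1/5.
Diego is living and takes 1/5.
Mateo is living and takes 1/5.
Lucia predeceased; the 1/5 allotted to Lucia's branch passes to Lucia's issue by representation.
The 1/5 is divided into 3 equal shares of 1/15 among Ines, Fernando, Soledad.
Ines is living and takes 1/15.
Fernando is living and takes 1/15.
Soledad is living and takes 1/15.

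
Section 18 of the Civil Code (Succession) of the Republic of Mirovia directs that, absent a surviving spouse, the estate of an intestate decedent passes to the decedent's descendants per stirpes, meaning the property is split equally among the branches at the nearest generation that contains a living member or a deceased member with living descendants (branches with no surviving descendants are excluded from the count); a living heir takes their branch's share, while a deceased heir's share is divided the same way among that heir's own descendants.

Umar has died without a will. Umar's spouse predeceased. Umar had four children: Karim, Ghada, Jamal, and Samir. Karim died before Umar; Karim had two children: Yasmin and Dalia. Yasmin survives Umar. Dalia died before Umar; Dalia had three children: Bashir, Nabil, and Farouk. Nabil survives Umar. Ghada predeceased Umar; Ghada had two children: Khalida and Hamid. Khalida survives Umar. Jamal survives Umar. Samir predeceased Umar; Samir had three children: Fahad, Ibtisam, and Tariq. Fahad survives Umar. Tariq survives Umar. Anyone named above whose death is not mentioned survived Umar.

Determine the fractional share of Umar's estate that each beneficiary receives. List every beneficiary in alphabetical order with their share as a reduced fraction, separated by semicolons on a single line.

There is no surviving spouse, so the entire estate passes to Umar's descendants per stirpes.
The estate is divided into 4 equal shares of 1/4 among Karim, Ghada, Jamal, Samir.
Karim predeceased; the 1/4 allotted to Karim's branch passes to Karim's issue by representation.
The 1/4 is divided into 2 equal shares of 1/8 among Yasmin, Dalia.
Yasmin is living and takes 1/8.
Dalia predeceased; the 1/8 allotted to Dalia's branch passes to Dalia's issue by representation.
The 1/8 is divided into 3 equal shares of 1/24 among Bashir, Nabil, Farouk.
Bashir is living and takes 1/24.
Nabil is living and takes 1/24.
Farouk is living and takes 1/24.
Ghada predeceased; the 1/4 allotted to Ghada's branch passes to Ghada's issue by representation.
The 1/4 is divided into 2 equal shares of 1/8 among Khalida, Hamid.
Khalida is living and takes 1/8.
Hamid is living and takes 1/8.
Jamal is living and takes 1/4.
Samir predeceased; the 1/4 allotted to Samir's branch passes to Samir's issue by representation.
The 1/4 is divided into 3 equal shares of 1/12 among Fahad, Ibtisam, Tariq.
Fahad is living and takes 1/12.
Ibtisam is living and takes 1/12.
Tariq is living and takes 1/12.

Bashir 1/24; Fahad 1/12; Farouk 1/24; Hamid 1/8; Ibtisam 1/12; Jamal 1/4; Khalida 1/8; Nabil 1/24; Tariq 1/12; Yasmin 1/8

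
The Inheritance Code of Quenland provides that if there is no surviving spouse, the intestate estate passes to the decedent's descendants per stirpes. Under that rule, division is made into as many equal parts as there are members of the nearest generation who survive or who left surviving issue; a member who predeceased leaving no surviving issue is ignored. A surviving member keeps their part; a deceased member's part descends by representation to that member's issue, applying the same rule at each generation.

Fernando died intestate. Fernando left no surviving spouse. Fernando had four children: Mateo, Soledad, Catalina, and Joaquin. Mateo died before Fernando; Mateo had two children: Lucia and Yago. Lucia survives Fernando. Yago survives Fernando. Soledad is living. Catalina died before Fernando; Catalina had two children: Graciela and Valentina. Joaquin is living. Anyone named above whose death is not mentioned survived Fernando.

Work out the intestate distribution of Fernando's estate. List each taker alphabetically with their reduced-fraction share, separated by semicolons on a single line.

Graciela 1/8; Joaquin 1/4; Lucia 1/8; Soledad 1/4; Valentina 1/8; Yago 1/8

There is no surviving spouse, so the entire estate passes to Fernando's descendants per stirpes.
The estate is divided into 4 equal shares of 1/4 among Mateo, Soledad, Catalina, Joaquin.
Mateo predeceased; the 1/4 allotted to Mateo's branch passes to Mateo's issue by representation.
The 1/4 is divided into 2 equal shares of 1/8 among Lucia, Yago.
Lucia is living and takes 1/8.
Yago is living and takes 1/8.
Soledad is living and takes 1/4.
Catalina predeceased; the 1/4 allotted to Catalina's branch passes to Catalina's issue by representation.
The 1/4 is divided into 2 equal shares of 1/8 among Graciela, Valentina.
Graciela is living and takes 1/8.
Valentina is living and takes 1/8.
Joaquin is living and takes 1/4.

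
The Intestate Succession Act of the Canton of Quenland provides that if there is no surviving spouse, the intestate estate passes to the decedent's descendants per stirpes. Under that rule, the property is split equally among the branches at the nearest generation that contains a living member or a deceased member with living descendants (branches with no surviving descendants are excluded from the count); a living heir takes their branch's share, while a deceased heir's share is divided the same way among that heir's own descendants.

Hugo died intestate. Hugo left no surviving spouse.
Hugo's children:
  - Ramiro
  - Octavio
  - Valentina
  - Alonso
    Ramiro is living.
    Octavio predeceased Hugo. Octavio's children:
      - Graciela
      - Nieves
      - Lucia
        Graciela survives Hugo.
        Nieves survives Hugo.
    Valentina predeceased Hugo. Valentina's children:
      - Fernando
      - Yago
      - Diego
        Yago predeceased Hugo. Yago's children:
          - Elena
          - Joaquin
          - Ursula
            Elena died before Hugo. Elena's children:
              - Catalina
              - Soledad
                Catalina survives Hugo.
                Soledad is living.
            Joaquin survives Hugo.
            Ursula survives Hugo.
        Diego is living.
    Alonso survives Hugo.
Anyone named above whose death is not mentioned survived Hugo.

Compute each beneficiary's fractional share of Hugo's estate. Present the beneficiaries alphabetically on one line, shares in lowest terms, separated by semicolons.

Alonso 1/4; Catalina 1/72; Diego 1/12; Fernando 1/12; Graciela 1/12; Joaquin 1/36; Lucia 1/12; Nieves 1/12; Ramiro 1/4; Soledad 1/72; Ursula 1/36

There is no surviving spouse, so the entire estate passes to Hugo's descendants per stirpes.
The estate is divided into 4 equal shares of 1/4 among Ramiro, Octavio, Valentina, Alonso.
Ramiro is living and takes 1/4.
Octavio predeceased; the 1/4 allotted to Octavio's branch passes to Octavio's issue by representation.
The 1/4 is divided into 3 equal shares of 1/12 among Graciela, Nieves, Lucia.
Graciela is living and takes 1/12.
Nieves is living and takes 1/12.
Lucia is living and takes 1/12.
Valentina predeceased; the 1/4 allotted to Valentina's branch passes to Valentina's issue by representation.
The 1/4 is divided into 3 equal shares of 1/12 among Fernando, Yago, Diego.
Fernando is living and takes 1/12.
Yago predeceased; the 1/12 allotted to Yago's branch passes to Yago's issue by representation.
The 1/12 is divided into 3 equal shares of 1/36 among Elena, Joaquin, Ursula.
Elena predeceased; the 1/36 allotted to Elena's branch passes to Elena's issue by representation.
The 1/36 is divided into 2 equal shares of 1/72 among Catalina, Soledad.
Catalina is living and takes 1/72.
Soledad is living and takes 1/72.
Joaquin is living and takes 1/36.
Ursula is living and takes 1/36.
Diego is living and takes 1/12.
Alonso is living and takes 1/4.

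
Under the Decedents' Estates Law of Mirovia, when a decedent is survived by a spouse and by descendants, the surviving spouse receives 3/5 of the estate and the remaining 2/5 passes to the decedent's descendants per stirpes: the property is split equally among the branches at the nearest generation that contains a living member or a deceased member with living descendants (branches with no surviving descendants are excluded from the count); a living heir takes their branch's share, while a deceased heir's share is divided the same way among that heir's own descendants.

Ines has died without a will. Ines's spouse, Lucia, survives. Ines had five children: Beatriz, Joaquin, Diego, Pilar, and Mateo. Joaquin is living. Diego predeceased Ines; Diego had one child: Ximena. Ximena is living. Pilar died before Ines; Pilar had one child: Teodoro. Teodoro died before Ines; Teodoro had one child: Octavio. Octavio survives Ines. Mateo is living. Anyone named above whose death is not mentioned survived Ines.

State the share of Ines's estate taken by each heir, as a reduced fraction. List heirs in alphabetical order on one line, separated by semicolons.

Beatriz 2/25; Joaquin 2/25; Lucia 3/5; Mateo 2/25; Octavio 2/25; Ximena 2/25

Lucia, as surviving spouse, takes 3/5.
The remaining 2/5 passes to Ines's descendants per stirpes.
The 2/5 is divided into 5 equal shares of 2/25 among Beatriz, Joaquin, Diego, Pilar, Mateo.
Beatriz is living and takes 2/25.
Joaquin is living and takes 2/25.
Diego predeceased; the 2/25 allotted to Diego's branch passes to Diego's issue by representation.
Ximena is the sole taker at this level and receives the full 2/25.
Pilar predeceased; the 2/25 allotted to Pilar's branch passes to Pilar's issue by representation.
Teodoro's line is the sole branch at this level, so the full 2/25 passes to Teodoro's issue by representation.
Octavio is the sole taker at this level and receives the full 2/25.
Mateo is living and takes 2/25.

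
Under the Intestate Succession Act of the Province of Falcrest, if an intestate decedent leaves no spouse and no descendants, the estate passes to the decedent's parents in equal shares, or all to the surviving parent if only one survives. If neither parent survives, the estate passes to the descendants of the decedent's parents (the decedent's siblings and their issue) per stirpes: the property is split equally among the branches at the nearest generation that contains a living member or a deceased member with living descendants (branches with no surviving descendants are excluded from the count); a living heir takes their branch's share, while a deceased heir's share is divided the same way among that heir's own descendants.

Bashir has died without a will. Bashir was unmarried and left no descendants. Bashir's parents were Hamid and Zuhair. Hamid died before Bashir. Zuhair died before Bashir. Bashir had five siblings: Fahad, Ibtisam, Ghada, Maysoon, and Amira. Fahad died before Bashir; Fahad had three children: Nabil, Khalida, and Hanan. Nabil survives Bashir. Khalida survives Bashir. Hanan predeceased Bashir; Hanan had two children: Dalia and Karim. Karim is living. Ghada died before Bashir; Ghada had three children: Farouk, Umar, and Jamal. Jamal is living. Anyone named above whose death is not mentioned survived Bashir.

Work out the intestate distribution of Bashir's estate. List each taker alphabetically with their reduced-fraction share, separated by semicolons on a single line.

Neither parent survives and there are no descendants, so the estate passes to Bashir's siblings and their issue per stirpes.
The estate is divided into 5 equal shares of 1/5 among Fahad, Ibtisam, Ghada, Maysoon, Amira.
Fahad predeceased; the 1/5 allotted to Fahad's branch passes to Fahad's issue by representation.
The 1/5 is divided into 3 equal shares of 1/15 among Nabil, Khalida, Hanan.
Nabil is living and takes 1/15.
Khalida is living and takes 1/15.
Hanan predeceased; the 1/15 allotted to Hanan's branch passes to Hanan's issue by representation.
The 1/15 is divided into 2 equal shares of 1/30 among Dalia, Karim.
Dalia is living and takes 1/30.
Karim is living and takes 1/30.
Ibtisam is living and takes 1/5.
Ghada predeceased; the 1/5 allotted to Ghada's branch passes to Ghada's issue by representation.
The 1/5 is divided into 3 equal shares of 1/15 among Farouk, Umar, Jamal.
Farouk is living and takes 1/15.
Umar is living and takes 1/15.
Jamal is living and takes 1/15.
Maysoon is living and takes 1/5.
Amira is living and takes 1/5.

Amira 1/5; Dalia 1/30; Farouk 1/15; Ibtisam 1/5; Jamal 1/15; Karim 1/30; Khalida 1/15; Maysoon 1/5; Nabil 1/15; Umar 1/15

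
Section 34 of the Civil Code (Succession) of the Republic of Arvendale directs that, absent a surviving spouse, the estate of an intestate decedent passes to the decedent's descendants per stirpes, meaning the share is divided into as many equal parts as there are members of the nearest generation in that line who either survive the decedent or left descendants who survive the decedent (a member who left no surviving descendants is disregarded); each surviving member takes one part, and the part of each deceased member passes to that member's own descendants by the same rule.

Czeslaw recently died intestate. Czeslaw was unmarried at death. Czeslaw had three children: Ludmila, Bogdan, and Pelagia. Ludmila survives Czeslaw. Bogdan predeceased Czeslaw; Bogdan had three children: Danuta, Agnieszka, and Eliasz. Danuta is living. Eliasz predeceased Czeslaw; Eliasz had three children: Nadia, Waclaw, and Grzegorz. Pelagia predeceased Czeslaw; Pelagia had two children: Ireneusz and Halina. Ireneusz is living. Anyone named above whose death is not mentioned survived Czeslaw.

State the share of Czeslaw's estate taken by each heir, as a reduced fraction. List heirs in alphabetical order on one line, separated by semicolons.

Agnieszka 1/9; Danuta 1/9; Grzegorz 1/27; Halina 1/6; Ireneusz 1/6; Ludmila 1/3; Nadia 1/27; Waclaw 1/27

There is no surviving spouse, so the entire estate passes to Czeslaw's descendants per stirpes.
The estate is divided into 3 equal shares of 1/3 among Ludmila, Bogdan, Pelagia.
Ludmila is living and takes 1/3.
Bogdan predeceased; the 1/3 allotted to Bogdan's branch passes to Bogdan's issue by representation.
The 1/3 is divided into 3 equal shares of 1/9 among Danuta, Agnieszka, Eliasz.
Danuta is living and takes 1/9.
Agnieszka is living and takes 1/9.
Eliasz predeceased; the 1/9 allotted to Eliasz's branch passes to Eliasz's issue by representation.
The 1/9 is divided into 3 equal shares of 1/27 among Nadia, Waclaw, Grzegorz.
Nadia is living and takes 1/27.
Waclaw is living and takes 1/27.
Grzegorz is living and takes 1/27.
Pelagia predeceased; the 1/3 allotted to Pelagia's branch passes to Pelagia's issue by representation.
The 1/3 is divided into 2 equal shares of 1/6 among Ireneusz, Halina.
Ireneusz is living and takes 1/6.
Halina is living and takes 1/6.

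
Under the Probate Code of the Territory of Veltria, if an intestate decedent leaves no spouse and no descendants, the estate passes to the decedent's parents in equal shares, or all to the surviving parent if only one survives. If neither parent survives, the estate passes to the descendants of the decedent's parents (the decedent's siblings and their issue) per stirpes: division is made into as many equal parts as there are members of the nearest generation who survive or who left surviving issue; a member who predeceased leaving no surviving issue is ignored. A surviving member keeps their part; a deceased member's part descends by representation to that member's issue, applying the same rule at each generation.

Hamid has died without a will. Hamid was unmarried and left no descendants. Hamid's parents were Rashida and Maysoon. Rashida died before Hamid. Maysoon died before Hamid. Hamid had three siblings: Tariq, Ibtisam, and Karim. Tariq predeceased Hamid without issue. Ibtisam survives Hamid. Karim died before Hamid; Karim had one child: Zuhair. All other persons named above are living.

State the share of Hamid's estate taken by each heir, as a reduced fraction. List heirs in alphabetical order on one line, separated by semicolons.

Neither parent survives and there are no descendants, so the estate passes to Hamid's siblings and their issue per stirpes.
Tariq left no surviving issue, so that branch lapses and is disregarded.
The estate is divided into 2 equal shares of 1/2 among Ibtisam, Karim.
Ibtisam is living and takes 1/2.
Karim predeceased; the 1/2 allotted to Karim's branch passes to Karim's issue by representation.
Zuhair is the sole taker at this level and receives the full 1/2.

Ibtisam 1/2; Zuhair 1/2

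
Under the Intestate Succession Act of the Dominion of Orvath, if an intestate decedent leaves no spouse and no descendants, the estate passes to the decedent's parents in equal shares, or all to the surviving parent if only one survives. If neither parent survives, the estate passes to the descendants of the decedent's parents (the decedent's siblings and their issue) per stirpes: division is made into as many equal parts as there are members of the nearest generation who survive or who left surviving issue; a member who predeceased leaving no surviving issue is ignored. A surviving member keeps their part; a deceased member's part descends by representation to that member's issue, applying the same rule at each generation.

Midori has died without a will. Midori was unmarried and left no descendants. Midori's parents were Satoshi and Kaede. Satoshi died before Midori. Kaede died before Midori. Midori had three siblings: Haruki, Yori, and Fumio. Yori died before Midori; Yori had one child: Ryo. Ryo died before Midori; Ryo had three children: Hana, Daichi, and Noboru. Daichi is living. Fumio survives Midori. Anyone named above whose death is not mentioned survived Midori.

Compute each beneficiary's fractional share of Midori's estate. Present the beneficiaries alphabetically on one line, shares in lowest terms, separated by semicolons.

Daichi 1/9; Fumio 1/3; Hana 1/9; Haruki 1/3; Noboru 1/9

Neither parent survives and there are no descendants, so the estate passes to Midori's siblings and their issue per stirpes.
The estate is divided into 3 equal shares of 1/3 among Haruki, Yori, Fumio.
Haruki is living and takes 1/3.
Yori predeceased; the 1/3 allotted to Yori's branch passes to Yori's issue by representation.
Ryo's line is the sole branch at this level, so the full 1/3 passes to Ryo's issue by representation.
The 1/3 is divided into 3 equal shares of 1/9 among Hana, Daichi, Noboru.
Hana is living and takes 1/9.
Daichi is living and takes 1/9.
Noboru is living and takes 1/9.
Fumio is living and takes 1/3.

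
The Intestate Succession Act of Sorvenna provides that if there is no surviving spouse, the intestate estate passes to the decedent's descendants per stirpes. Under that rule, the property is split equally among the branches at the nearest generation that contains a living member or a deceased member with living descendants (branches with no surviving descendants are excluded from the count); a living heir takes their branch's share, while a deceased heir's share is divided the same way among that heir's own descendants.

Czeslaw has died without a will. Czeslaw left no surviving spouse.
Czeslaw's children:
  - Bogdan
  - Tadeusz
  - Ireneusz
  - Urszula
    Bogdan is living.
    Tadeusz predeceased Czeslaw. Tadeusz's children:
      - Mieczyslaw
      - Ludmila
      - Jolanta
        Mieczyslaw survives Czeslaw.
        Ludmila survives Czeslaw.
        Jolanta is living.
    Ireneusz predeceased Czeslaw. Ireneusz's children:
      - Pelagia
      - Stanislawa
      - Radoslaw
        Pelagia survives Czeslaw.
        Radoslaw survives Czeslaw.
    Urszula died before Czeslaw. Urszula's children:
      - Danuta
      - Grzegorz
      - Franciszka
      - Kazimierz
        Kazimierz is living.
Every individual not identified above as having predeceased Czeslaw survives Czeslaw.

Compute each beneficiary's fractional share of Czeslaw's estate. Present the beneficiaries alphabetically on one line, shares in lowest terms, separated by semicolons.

Bogdan 1/4; Danuta 1/16; Franciszka 1/16; Grzegorz 1/16; Jolanta 1/12; Kazimierz 1/16; Ludmila 1/12; Mieczyslaw 1/12; Pelagia 1/12; Radoslaw 1/12; Stanislawa 1/12

There is no surviving spouse, so the entire estate passes to Czeslaw's descendants per stirpes.
The estate is divided into 4 equal shares of 1/4 among Bogdan, Tadeusz, Ireneusz, Urszula.
Bogdan is living and takes 1/4.
Tadeusz predeceased; the 1/4 allotted to Tadeusz's branch passes to Tadeusz's issue by representation.
The 1/4 is divided into 3 equal shares of 1/12 among Mieczyslaw, Ludmila, Jolanta.
Mieczyslaw is living and takes 1/12.
Ludmila is living and takes 1/12.
Jolanta is living and takes 1/12.
Ireneusz predeceased; the 1/4 allotted to Ireneusz's branch passes to Ireneusz's issue by representation.
The 1/4 is divided into 3 equal shares of 1/12 among Pelagia, Stanislawa, Radoslaw.
Pelagia is living and takes 1/12.
Stanislawa is living and takes 1/12.
Radoslaw is living and takes 1/12.
Urszula predeceased; the 1/4 allotted to Urszula's branch passes to Urszula's issue by representation.
The 1/4 is divided into 4 equal shares of 1/16 among Danuta, Grzegorz, Franciszka, Kazimierz.
Danuta is living and takes 1/16.
Grzegorz is living and takes 1/16.
Franciszka is living and takes 1/16.
Kazimierz is living and takes 1/16.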